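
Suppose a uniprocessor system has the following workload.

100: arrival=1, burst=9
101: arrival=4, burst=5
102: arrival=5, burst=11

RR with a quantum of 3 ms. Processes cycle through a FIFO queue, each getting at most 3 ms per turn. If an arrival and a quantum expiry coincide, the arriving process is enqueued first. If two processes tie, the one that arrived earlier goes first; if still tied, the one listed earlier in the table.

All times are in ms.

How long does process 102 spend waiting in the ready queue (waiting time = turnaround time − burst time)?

10

Timeline: | idle 0-1 | 100 1-4 | 101 4-7 | 100 7-10 | 102 10-13 | 101 13-15 | 100 15-18 | 102 18-26 |
Completion: 100=18  101=15  102=26
Turnaround (C−A): 100=17  101=11  102=21
Waiting(102) = turnaround − burst = 21 − 11 = 10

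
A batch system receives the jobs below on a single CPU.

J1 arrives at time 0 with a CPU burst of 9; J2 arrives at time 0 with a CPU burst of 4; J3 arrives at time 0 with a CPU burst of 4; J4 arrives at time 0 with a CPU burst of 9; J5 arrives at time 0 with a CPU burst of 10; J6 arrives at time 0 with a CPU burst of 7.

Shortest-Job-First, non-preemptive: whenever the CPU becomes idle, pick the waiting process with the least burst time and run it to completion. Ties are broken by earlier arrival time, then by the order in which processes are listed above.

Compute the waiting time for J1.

15

Schedule: | J2 0-4 | J3 4-8 | J6 8-15 | J1 15-24 | J4 24-33 | J5 33-43 |
Completion: J1=24  J2=4  J3=8  J4=33  J5=43  J6=15
Turnaround (C−A): J1=24  J2=4  J3=8  J4=33  J5=43  J6=15
Waiting(J1) = turnaround − burst = 24 − 9 = 15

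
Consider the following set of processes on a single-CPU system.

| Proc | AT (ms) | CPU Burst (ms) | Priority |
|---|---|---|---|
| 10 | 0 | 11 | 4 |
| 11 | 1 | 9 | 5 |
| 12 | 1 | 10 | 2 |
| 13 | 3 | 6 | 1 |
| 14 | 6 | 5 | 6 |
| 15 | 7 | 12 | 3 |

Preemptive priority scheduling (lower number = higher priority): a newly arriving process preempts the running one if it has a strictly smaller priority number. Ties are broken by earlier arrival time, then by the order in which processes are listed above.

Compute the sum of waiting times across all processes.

Schedule: | 10 0-1 | 12 1-3 | 13 3-9 | 12 9-17 | 15 17-29 | 10 29-39 | 11 39-48 | 14 48-53 |
Completion: 10=39  11=48  12=17  13=9  14=53  15=29
Turnaround (C−A): 10=39  11=47  12=16  13=6  14=47  15=22
Waiting = turnaround − burst: 10=28, 11=38, 12=6, 13=0, 14=42, 15=10
Total waiting = 28 + 38 + 6 + 0 + 42 + 10 = 124

124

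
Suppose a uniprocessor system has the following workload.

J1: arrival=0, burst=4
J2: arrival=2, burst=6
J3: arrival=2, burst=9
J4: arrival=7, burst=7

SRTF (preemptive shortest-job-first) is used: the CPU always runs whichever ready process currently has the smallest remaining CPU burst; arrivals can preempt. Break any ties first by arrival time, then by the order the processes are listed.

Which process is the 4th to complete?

Schedule: | J1 0-4 | J2 4-10 | J4 10-17 | J3 17-26 |
Completion: J1=4  J2=10  J3=26  J4=17
Turnaround (C−A): J1=4  J2=8  J3=24  J4=10
Finish order: J1 → J2 → J4 → J3

J3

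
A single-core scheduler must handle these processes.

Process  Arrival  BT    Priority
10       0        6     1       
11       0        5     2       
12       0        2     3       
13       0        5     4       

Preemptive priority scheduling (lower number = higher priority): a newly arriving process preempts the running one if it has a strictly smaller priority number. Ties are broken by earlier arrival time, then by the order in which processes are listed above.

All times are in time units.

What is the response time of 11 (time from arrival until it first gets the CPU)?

6

Schedule: | 10 0-6 | 11 6-11 | 12 11-13 | 13 13-18 |
Completion: 10=6  11=11  12=13  13=18
Response(11) = first start − arrival = 6 − 0 = 6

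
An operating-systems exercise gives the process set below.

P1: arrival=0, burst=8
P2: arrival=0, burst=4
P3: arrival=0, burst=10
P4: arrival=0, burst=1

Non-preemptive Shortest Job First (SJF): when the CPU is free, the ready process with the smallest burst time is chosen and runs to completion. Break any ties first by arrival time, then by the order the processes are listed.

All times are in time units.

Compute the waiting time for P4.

Gantt: | P4 0-1 | P2 1-5 | P1 5-13 | P3 13-23 |
Completion: P1=13  P2=5  P3=23  P4=1
Turnaround (C−A): P1=13  P2=5  P3=23  P4=1
Waiting(P4) = turnaround − burst = 1 − 1 = 0

0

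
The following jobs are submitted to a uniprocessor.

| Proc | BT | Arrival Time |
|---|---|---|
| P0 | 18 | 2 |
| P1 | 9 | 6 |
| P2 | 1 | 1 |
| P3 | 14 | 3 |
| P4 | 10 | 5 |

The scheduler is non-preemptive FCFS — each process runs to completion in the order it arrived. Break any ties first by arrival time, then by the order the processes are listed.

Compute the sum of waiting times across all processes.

84

Timeline: | idle 0-1 | P2 1-2 | P0 2-20 | P3 20-34 | P4 34-44 | P1 44-53 |
Completion: P0=20  P1=53  P2=2  P3=34  P4=44
Turnaround (C−A): P0=18  P1=47  P2=1  P3=31  P4=39
Waiting = turnaround − burst: P0=0, P1=38, P2=0, P3=17, P4=29
Total waiting = 0 + 38 + 0 + 17 + 29 = 84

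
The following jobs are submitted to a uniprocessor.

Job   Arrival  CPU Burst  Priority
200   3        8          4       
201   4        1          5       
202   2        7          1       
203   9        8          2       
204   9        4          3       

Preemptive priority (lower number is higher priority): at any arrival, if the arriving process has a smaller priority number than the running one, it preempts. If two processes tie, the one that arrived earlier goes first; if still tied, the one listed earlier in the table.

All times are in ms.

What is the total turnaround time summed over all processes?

79

Timeline: | idle 0-2 | 202 2-9 | 203 9-17 | 204 17-21 | 200 21-29 | 201 29-30 |
Completion: 200=29  201=30  202=9  203=17  204=21
Turnaround = completion − arrival: 200=26, 201=26, 202=7, 203=8, 204=12
Total turnaround = 26 + 26 + 7 + 8 + 12 = 79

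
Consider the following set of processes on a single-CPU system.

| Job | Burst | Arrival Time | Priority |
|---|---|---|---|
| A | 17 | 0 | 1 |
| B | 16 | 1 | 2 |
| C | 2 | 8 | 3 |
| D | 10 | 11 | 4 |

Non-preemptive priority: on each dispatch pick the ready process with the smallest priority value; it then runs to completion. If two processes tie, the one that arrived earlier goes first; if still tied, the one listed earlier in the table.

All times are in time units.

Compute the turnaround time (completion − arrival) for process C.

27

Gantt: | A 0-17 | B 17-33 | C 33-35 | D 35-45 |
Completion: A=17  B=33  C=35  D=45
Turnaround(C) = completion − arrival = 35 − 8 = 27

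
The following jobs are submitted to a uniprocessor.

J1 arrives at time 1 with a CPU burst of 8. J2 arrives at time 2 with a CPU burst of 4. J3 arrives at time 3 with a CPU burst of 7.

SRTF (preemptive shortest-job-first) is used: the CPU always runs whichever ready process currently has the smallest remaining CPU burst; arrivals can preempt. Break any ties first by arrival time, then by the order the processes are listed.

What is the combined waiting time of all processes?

14

Schedule: | idle 0-1 | J1 1-2 | J2 2-6 | J1 6-13 | J3 13-20 |
Completion: J1=13  J2=6  J3=20
Waiting = turnaround − burst: J1=4, J2=0, J3=10
Total waiting = 4 + 0 + 10 = 14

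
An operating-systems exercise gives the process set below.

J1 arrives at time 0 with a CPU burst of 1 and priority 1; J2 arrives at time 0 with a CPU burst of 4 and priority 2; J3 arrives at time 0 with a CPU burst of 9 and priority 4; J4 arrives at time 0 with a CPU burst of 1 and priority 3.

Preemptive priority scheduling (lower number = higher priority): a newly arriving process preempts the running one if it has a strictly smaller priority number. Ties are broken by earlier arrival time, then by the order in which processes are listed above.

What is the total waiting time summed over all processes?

12

Schedule: | J1 0-1 | J2 1-5 | J4 5-6 | J3 6-15 |
Completion: J1=1  J2=5  J3=15  J4=6
Turnaround (C−A): J1=1  J2=5  J3=15  J4=6
Waiting = turnaround − burst: J1=0, J2=1, J3=6, J4=5
Total waiting = 0 + 1 + 6 + 5 = 12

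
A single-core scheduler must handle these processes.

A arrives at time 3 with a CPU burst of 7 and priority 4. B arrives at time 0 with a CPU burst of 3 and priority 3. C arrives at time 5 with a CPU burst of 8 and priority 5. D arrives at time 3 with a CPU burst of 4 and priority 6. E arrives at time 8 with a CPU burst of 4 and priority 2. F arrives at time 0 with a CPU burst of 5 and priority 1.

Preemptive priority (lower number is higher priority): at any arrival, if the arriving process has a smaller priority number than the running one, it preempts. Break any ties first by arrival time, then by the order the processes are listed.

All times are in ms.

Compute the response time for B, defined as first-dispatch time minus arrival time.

5

Schedule: | F 0-5 | B 5-8 | E 8-12 | A 12-19 | C 19-27 | D 27-31 |
Completion: A=19  B=8  C=27  D=31  E=12  F=5
Response(B) = first start − arrival = 5 − 0 = 5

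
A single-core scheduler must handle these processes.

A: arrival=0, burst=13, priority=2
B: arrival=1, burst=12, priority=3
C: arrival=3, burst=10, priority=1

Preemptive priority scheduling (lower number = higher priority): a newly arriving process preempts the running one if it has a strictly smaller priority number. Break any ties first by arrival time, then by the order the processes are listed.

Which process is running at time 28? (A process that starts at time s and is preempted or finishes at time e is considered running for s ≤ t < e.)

Gantt: | A 0-3 | C 3-13 | A 13-23 | B 23-35 |
Completion: A=23  B=35  C=13
Turnaround (C−A): A=23  B=34  C=10

B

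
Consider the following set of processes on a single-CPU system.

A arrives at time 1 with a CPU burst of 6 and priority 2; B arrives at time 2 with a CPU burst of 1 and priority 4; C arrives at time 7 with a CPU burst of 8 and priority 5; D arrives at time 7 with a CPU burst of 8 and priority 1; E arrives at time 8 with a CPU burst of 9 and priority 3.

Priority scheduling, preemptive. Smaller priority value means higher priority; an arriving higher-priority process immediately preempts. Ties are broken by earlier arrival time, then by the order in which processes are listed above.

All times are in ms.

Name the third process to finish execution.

E

Gantt: | idle 0-1 | A 1-7 | D 7-15 | E 15-24 | B 24-25 | C 25-33 |
Completion: A=7  B=25  C=33  D=15  E=24
Turnaround (C−A): A=6  B=23  C=26  D=8  E=16
Finish order: A → D → E → B → C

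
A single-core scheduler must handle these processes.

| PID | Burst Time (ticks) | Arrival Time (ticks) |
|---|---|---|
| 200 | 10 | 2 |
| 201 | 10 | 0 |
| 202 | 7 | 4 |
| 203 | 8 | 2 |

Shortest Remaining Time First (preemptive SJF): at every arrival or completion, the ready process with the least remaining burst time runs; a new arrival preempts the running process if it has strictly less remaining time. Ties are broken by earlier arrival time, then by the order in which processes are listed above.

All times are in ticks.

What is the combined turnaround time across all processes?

Schedule: | 201 0-10 | 202 10-17 | 203 17-25 | 200 25-35 |
Completion: 200=35  201=10  202=17  203=25
Turnaround (C−A): 200=33  201=10  202=13  203=23
Turnaround = completion − arrival: 200=33, 201=10, 202=13, 203=23
Total turnaround = 33 + 10 + 13 + 23 = 79

79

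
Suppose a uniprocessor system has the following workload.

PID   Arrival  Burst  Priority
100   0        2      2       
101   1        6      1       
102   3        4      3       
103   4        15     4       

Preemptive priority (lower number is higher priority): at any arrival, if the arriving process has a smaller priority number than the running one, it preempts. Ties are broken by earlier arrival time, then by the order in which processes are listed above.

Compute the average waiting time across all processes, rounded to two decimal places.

4.75

Schedule: | 100 0-1 | 101 1-7 | 100 7-8 | 102 8-12 | 103 12-27 |
Completion: 100=8  101=7  102=12  103=27
Turnaround (C−A): 100=8  101=6  102=9  103=23
Waiting times: 100=6, 101=0, 102=5, 103=8
Average waiting = (6+0+5+8) / 4 = 19/4 = 4.75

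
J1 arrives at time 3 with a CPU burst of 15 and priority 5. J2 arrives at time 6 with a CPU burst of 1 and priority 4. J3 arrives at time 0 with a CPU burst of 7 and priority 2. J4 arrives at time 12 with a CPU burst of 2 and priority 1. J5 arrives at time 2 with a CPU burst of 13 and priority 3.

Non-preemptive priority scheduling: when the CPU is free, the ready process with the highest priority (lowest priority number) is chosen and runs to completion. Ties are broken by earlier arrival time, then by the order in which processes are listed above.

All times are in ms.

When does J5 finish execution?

20

Gantt: | J3 0-7 | J5 7-20 | J4 20-22 | J2 22-23 | J1 23-38 |
Completion: J1=38  J2=23  J3=7  J4=22  J5=20
Turnaround (C−A): J1=35  J2=17  J3=7  J4=10  J5=18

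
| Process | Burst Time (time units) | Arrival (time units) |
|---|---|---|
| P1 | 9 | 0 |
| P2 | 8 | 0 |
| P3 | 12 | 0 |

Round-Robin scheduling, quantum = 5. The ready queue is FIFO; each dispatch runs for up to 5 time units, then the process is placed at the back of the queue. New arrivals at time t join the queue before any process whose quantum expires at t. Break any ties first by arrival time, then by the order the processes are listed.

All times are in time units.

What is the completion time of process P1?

Schedule: | P1 0-5 | P2 5-10 | P3 10-15 | P1 15-19 | P2 19-22 | P3 22-29 |
Completion: P1=19  P2=22  P3=29
Turnaround (C−A): P1=19  P2=22  P3=29

19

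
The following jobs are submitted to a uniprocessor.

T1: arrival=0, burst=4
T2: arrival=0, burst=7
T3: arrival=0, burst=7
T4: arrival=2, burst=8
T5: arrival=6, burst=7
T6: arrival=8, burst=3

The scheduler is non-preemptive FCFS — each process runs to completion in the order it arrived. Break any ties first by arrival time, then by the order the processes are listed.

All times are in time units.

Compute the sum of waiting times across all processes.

76

Timeline: | T1 0-4 | T2 4-11 | T3 11-18 | T4 18-26 | T5 26-33 | T6 33-36 |
Completion: T1=4  T2=11  T3=18  T4=26  T5=33  T6=36
Turnaround (C−A): T1=4  T2=11  T3=18  T4=24  T5=27  T6=28
Waiting = turnaround − burst: T1=0, T2=4, T3=11, T4=16, T5=20, T6=25
Total waiting = 0 + 4 + 11 + 16 + 20 + 25 = 76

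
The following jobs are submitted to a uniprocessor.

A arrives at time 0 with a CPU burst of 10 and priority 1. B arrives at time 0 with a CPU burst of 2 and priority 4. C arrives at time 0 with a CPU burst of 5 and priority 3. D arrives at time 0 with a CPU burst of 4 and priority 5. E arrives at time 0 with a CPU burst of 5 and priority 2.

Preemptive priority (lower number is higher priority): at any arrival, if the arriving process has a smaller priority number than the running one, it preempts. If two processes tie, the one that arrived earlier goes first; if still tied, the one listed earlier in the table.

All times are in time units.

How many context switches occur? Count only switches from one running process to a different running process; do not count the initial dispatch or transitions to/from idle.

4

Timeline: | A 0-10 | E 10-15 | C 15-20 | B 20-22 | D 22-26 |
Completion: A=10  B=22  C=20  D=26  E=15
Turnaround (C−A): A=10  B=22  C=20  D=26  E=15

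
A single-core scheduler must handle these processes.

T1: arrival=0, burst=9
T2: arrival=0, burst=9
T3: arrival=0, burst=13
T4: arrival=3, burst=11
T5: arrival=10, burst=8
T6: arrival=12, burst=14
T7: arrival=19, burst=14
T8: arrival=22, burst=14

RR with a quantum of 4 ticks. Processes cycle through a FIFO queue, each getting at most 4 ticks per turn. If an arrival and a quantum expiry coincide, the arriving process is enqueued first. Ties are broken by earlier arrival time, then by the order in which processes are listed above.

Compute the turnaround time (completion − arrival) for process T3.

Gantt: | T1 0-4 | T2 4-8 | T3 8-12 | T4 12-16 | T1 16-20 | T2 20-24 | T5 24-28 | T6 28-32 | T3 32-36 | T4 36-40 | T7 40-44 | T1 44-45 | T8 45-49 | T2 49-50 | T5 50-54 | T6 54-58 | T3 58-62 | T4 62-65 | T7 65-69 | T8 69-73 | T6 73-77 | T3 77-78 | T7 78-82 | T8 82-86 | T6 86-88 | T7 88-90 | T8 90-92 |
Completion: T1=45  T2=50  T3=78  T4=65  T5=54  T6=88  T7=90  T8=92
Turnaround (C−A): T1=45  T2=50  T3=78  T4=62  T5=44  T6=76  T7=71  T8=70
Turnaround(T3) = completion − arrival = 78 − 0 = 78

78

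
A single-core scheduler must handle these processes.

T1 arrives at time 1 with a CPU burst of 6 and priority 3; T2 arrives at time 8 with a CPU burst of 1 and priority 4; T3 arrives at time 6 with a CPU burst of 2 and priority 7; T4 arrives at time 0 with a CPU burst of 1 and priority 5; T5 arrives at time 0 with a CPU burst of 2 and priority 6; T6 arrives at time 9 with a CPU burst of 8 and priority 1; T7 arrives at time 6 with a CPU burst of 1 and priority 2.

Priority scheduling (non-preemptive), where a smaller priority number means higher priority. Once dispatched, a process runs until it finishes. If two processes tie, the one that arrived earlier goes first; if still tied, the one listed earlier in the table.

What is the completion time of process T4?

1

Schedule: | T4 0-1 | T1 1-7 | T7 7-8 | T2 8-9 | T6 9-17 | T5 17-19 | T3 19-21 |
Completion: T1=7  T2=9  T3=21  T4=1  T5=19  T6=17  T7=8
Turnaround (C−A): T1=6  T2=1  T3=15  T4=1  T5=19  T6=8  T7=2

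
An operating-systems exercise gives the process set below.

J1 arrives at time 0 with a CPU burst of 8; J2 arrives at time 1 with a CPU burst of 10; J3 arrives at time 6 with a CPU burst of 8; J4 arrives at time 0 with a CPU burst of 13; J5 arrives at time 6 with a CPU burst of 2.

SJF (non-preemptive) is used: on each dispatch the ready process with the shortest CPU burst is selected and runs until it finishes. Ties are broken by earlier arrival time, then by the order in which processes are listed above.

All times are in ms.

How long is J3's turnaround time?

Timeline: | J1 0-8 | J5 8-10 | J3 10-18 | J2 18-28 | J4 28-41 |
Completion: J1=8  J2=28  J3=18  J4=41  J5=10
Turnaround (C−A): J1=8  J2=27  J3=12  J4=41  J5=4
Turnaround(J3) = completion − arrival = 18 − 6 = 12

12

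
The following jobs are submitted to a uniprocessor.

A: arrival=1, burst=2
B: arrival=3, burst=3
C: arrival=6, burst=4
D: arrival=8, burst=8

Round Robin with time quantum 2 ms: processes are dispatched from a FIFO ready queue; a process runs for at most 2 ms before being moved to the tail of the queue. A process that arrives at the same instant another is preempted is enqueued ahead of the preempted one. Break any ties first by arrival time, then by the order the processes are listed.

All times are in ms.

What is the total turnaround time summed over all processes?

21

Schedule: | idle 0-1 | A 1-3 | B 3-6 | C 6-8 | D 8-10 | C 10-12 | D 12-18 |
Completion: A=3  B=6  C=12  D=18
Turnaround = completion − arrival: A=2, B=3, C=6, D=10
Total turnaround = 2 + 3 + 6 + 10 = 21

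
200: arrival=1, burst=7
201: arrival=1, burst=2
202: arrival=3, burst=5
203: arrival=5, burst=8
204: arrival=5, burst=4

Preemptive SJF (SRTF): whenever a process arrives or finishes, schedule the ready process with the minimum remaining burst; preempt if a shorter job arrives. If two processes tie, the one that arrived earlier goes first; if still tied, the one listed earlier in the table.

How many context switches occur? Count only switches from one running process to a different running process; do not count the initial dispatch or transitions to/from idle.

4

Schedule: | idle 0-1 | 201 1-3 | 202 3-8 | 204 8-12 | 200 12-19 | 203 19-27 |
Completion: 200=19  201=3  202=8  203=27  204=12
Turnaround (C−A): 200=18  201=2  202=5  203=22  204=7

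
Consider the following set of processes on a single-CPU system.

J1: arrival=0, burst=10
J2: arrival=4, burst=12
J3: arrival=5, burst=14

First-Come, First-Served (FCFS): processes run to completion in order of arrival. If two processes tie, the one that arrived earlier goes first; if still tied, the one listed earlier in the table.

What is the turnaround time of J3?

31

Gantt: | J1 0-10 | J2 10-22 | J3 22-36 |
Completion: J1=10  J2=22  J3=36
Turnaround (C−A): J1=10  J2=18  J3=31
Turnaround(J3) = completion − arrival = 36 − 5 = 31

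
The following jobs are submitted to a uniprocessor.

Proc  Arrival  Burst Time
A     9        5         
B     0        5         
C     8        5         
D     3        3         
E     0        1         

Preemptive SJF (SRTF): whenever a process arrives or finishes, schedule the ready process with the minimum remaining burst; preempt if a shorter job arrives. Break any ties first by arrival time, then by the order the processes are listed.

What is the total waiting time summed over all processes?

Schedule: | E 0-1 | B 1-6 | D 6-9 | C 9-14 | A 14-19 |
Completion: A=19  B=6  C=14  D=9  E=1
Waiting = turnaround − burst: A=5, B=1, C=1, D=3, E=0
Total waiting = 5 + 1 + 1 + 3 + 0 = 10

10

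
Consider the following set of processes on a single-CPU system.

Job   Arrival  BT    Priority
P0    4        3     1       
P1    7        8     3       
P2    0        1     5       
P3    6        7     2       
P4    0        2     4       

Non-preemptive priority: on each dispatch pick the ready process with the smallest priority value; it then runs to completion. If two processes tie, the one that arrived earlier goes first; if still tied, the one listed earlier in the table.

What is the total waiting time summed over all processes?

Schedule: | P4 0-2 | P2 2-3 | idle 3-4 | P0 4-7 | P3 7-14 | P1 14-22 |
Completion: P0=7  P1=22  P2=3  P3=14  P4=2
Turnaround (C−A): P0=3  P1=15  P2=3  P3=8  P4=2
Waiting = turnaround − burst: P0=0, P1=7, P2=2, P3=1, P4=0
Total waiting = 0 + 7 + 2 + 1 + 0 = 10

10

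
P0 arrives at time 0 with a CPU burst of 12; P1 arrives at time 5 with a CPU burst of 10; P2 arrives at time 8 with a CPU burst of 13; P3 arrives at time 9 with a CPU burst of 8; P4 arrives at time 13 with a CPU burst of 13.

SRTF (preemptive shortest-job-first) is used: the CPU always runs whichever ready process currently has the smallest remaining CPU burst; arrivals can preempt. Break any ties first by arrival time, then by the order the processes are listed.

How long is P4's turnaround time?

Gantt: | P0 0-12 | P3 12-20 | P1 20-30 | P2 30-43 | P4 43-56 |
Completion: P0=12  P1=30  P2=43  P3=20  P4=56
Turnaround(P4) = completion − arrival = 56 − 13 = 43

43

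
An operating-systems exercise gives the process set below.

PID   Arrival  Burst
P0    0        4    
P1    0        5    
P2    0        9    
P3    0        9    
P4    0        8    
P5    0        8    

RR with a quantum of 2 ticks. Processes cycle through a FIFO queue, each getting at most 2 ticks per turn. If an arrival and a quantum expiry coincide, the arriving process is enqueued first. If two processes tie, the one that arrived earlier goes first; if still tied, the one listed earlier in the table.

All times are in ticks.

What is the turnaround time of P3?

43

Schedule: | P0 0-2 | P1 2-4 | P2 4-6 | P3 6-8 | P4 8-10 | P5 10-12 | P0 12-14 | P1 14-16 | P2 16-18 | P3 18-20 | P4 20-22 | P5 22-24 | P1 24-25 | P2 25-27 | P3 27-29 | P4 29-31 | P5 31-33 | P2 33-35 | P3 35-37 | P4 37-39 | P5 39-41 | P2 41-42 | P3 42-43 |
Completion: P0=14  P1=25  P2=42  P3=43  P4=39  P5=41
Turnaround(P3) = completion − arrival = 43 − 0 = 43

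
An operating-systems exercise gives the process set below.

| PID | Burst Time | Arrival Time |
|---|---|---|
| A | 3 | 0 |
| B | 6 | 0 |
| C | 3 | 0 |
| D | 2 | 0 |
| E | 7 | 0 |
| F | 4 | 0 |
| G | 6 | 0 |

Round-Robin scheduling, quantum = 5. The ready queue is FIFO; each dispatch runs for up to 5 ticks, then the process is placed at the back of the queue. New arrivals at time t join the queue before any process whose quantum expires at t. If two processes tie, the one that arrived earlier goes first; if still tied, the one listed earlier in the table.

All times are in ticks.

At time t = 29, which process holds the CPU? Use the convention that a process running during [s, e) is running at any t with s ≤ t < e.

Gantt: | A 0-3 | B 3-8 | C 8-11 | D 11-13 | E 13-18 | F 18-22 | G 22-27 | B 27-28 | E 28-30 | G 30-31 |
Completion: A=3  B=28  C=11  D=13  E=30  F=22  G=31
Turnaround (C−A): A=3  B=28  C=11  D=13  E=30  F=22  G=31

E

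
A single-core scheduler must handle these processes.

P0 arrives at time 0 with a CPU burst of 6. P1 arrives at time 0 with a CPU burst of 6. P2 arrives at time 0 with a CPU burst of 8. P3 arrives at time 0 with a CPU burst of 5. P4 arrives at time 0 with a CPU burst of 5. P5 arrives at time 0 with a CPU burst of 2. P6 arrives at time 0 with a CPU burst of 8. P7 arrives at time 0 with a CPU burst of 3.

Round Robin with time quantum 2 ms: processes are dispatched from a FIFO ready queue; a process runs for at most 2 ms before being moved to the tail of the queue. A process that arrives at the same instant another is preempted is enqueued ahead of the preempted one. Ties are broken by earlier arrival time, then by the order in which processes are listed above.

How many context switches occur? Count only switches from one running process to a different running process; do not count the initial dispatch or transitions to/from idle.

Schedule: | P0 0-2 | P1 2-4 | P2 4-6 | P3 6-8 | P4 8-10 | P5 10-12 | P6 12-14 | P7 14-16 | P0 16-18 | P1 18-20 | P2 20-22 | P3 22-24 | P4 24-26 | P6 26-28 | P7 28-29 | P0 29-31 | P1 31-33 | P2 33-35 | P3 35-36 | P4 36-37 | P6 37-39 | P2 39-41 | P6 41-43 |
Completion: P0=31  P1=33  P2=41  P3=36  P4=37  P5=12  P6=43  P7=29

22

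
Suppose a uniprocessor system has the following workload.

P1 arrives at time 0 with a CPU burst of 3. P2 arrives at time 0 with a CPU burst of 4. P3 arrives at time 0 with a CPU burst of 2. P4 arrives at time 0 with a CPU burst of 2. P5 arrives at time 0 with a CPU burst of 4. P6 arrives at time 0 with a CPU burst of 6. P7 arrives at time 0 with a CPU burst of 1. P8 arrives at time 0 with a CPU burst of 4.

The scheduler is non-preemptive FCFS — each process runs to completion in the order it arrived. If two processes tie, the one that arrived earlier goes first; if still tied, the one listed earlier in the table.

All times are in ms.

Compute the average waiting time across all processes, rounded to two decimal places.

Schedule: | P1 0-3 | P2 3-7 | P3 7-9 | P4 9-11 | P5 11-15 | P6 15-21 | P7 21-22 | P8 22-26 |
Completion: P1=3  P2=7  P3=9  P4=11  P5=15  P6=21  P7=22  P8=26
Turnaround (C−A): P1=3  P2=7  P3=9  P4=11  P5=15  P6=21  P7=22  P8=26
Waiting times: P1=0, P2=3, P3=7, P4=9, P5=11, P6=15, P7=21, P8=22
Average waiting = (0+3+7+9+11+15+21+22) / 8 = 88/8 = 11.00

11.00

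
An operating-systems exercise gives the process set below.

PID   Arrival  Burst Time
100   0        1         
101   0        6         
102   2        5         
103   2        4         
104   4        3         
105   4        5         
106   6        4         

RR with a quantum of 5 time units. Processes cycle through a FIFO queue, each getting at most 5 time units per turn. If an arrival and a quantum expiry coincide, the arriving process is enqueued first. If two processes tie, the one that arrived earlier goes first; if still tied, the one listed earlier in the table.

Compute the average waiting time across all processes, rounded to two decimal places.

Schedule: | 100 0-1 | 101 1-6 | 102 6-11 | 103 11-15 | 104 15-18 | 105 18-23 | 106 23-27 | 101 27-28 |
Completion: 100=1  101=28  102=11  103=15  104=18  105=23  106=27
Turnaround (C−A): 100=1  101=28  102=9  103=13  104=14  105=19  106=21
Waiting times: 100=0, 101=22, 102=4, 103=9, 104=11, 105=14, 106=17
Average waiting = (0+22+4+9+11+14+17) / 7 = 77/7 = 11.00

11.00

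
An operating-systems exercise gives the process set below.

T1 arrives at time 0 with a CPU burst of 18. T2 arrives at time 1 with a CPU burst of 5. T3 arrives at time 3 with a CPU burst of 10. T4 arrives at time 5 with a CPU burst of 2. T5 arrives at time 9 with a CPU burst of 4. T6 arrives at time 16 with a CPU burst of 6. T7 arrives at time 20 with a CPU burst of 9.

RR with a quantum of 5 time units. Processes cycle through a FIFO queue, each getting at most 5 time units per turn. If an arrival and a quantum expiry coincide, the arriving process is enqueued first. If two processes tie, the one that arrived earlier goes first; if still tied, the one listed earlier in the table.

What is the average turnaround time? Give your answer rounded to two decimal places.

Schedule: | T1 0-5 | T2 5-10 | T3 10-15 | T4 15-17 | T1 17-22 | T5 22-26 | T3 26-31 | T6 31-36 | T7 36-41 | T1 41-46 | T6 46-47 | T7 47-51 | T1 51-54 |
Completion: T1=54  T2=10  T3=31  T4=17  T5=26  T6=47  T7=51
Turnaround (C−A): T1=54  T2=9  T3=28  T4=12  T5=17  T6=31  T7=31
Turnaround times: T1=54, T2=9, T3=28, T4=12, T5=17, T6=31, T7=31
Average turnaround = (54+9+28+12+17+31+31) / 7 = 182/7 = 26.00

26.00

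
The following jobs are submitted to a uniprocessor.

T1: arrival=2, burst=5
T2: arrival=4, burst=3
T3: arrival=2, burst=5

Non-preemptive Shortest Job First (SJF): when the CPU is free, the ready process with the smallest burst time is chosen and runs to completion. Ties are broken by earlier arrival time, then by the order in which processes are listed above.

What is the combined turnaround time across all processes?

Gantt: | idle 0-2 | T1 2-7 | T2 7-10 | T3 10-15 |
Completion: T1=7  T2=10  T3=15
Turnaround = completion − arrival: T1=5, T2=6, T3=13
Total turnaround = 5 + 6 + 13 = 24

24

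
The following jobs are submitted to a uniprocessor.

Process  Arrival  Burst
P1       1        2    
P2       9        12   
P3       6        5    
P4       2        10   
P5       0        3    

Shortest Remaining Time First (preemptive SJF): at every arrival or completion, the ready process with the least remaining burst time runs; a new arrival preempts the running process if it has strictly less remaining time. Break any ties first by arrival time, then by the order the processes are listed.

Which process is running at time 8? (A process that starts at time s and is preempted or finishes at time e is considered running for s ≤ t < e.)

Gantt: | P5 0-3 | P1 3-5 | P4 5-6 | P3 6-11 | P4 11-20 | P2 20-32 |
Completion: P1=5  P2=32  P3=11  P4=20  P5=3
Turnaround (C−A): P1=4  P2=23  P3=5  P4=18  P5=3

P3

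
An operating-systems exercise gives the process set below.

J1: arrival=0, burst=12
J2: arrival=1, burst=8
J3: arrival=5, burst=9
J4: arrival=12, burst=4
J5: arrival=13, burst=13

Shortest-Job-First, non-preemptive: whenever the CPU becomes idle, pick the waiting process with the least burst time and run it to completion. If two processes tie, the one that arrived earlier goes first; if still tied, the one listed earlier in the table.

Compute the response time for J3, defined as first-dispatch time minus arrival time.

19

Gantt: | J1 0-12 | J4 12-16 | J2 16-24 | J3 24-33 | J5 33-46 |
Completion: J1=12  J2=24  J3=33  J4=16  J5=46
Turnaround (C−A): J1=12  J2=23  J3=28  J4=4  J5=33
Response(J3) = first start − arrival = 24 − 5 = 19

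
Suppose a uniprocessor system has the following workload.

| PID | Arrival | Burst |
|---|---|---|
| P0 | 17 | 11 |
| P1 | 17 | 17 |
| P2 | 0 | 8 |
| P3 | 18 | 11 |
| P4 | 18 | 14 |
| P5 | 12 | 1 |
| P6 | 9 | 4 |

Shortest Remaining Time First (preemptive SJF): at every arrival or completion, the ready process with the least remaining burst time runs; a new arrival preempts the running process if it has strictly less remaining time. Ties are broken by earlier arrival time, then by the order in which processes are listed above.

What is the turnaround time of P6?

4

Timeline: | P2 0-8 | idle 8-9 | P6 9-13 | P5 13-14 | idle 14-17 | P0 17-28 | P3 28-39 | P4 39-53 | P1 53-70 |
Completion: P0=28  P1=70  P2=8  P3=39  P4=53  P5=14  P6=13
Turnaround (C−A): P0=11  P1=53  P2=8  P3=21  P4=35  P5=2  P6=4
Turnaround(P6) = completion − arrival = 13 − 9 = 4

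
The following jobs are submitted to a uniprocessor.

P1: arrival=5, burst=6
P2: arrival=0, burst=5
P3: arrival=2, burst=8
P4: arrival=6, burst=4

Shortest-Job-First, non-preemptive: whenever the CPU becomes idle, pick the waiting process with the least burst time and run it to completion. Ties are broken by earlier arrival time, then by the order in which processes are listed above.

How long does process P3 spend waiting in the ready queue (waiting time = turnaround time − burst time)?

Timeline: | P2 0-5 | P1 5-11 | P4 11-15 | P3 15-23 |
Completion: P1=11  P2=5  P3=23  P4=15
Turnaround (C−A): P1=6  P2=5  P3=21  P4=9
Waiting(P3) = turnaround − burst = 21 − 8 = 13

13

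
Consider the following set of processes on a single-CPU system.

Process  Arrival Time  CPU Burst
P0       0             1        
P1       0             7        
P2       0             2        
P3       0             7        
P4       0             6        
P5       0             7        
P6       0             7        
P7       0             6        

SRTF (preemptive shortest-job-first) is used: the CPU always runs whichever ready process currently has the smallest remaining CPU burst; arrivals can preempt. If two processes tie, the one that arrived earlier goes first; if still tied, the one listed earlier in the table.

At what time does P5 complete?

Timeline: | P0 0-1 | P2 1-3 | P4 3-9 | P7 9-15 | P1 15-22 | P3 22-29 | P5 29-36 | P6 36-43 |
Completion: P0=1  P1=22  P2=3  P3=29  P4=9  P5=36  P6=43  P7=15
Turnaround (C−A): P0=1  P1=22  P2=3  P3=29  P4=9  P5=36  P6=43  P7=15

36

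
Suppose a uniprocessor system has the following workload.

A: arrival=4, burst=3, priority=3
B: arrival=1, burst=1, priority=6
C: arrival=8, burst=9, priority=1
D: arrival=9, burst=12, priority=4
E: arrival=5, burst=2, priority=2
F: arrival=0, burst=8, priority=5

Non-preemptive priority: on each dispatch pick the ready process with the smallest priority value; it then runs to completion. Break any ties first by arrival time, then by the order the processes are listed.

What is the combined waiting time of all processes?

73

Schedule: | F 0-8 | C 8-17 | E 17-19 | A 19-22 | D 22-34 | B 34-35 |
Completion: A=22  B=35  C=17  D=34  E=19  F=8
Turnaround (C−A): A=18  B=34  C=9  D=25  E=14  F=8
Waiting = turnaround − burst: A=15, B=33, C=0, D=13, E=12, F=0
Total waiting = 15 + 33 + 0 + 13 + 12 + 0 = 73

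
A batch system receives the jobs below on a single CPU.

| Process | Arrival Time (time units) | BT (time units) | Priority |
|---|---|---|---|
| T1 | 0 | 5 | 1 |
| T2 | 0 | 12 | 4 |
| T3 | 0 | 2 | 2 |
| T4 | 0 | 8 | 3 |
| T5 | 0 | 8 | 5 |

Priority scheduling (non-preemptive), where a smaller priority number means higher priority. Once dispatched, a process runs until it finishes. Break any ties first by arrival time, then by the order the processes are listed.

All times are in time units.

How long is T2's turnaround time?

Gantt: | T1 0-5 | T3 5-7 | T4 7-15 | T2 15-27 | T5 27-35 |
Completion: T1=5  T2=27  T3=7  T4=15  T5=35
Turnaround (C−A): T1=5  T2=27  T3=7  T4=15  T5=35
Turnaround(T2) = completion − arrival = 27 − 0 = 27

27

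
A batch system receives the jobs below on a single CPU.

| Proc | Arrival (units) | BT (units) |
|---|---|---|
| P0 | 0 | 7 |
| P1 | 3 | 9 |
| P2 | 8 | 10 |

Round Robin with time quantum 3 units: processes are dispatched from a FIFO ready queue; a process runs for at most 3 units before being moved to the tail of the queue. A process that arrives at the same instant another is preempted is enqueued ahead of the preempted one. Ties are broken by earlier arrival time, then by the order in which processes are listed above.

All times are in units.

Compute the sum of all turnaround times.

Schedule: | P0 0-3 | P1 3-6 | P0 6-9 | P1 9-12 | P2 12-15 | P0 15-16 | P1 16-19 | P2 19-26 |
Completion: P0=16  P1=19  P2=26
Turnaround (C−A): P0=16  P1=16  P2=18
Turnaround = completion − arrival: P0=16, P1=16, P2=18
Total turnaround = 16 + 16 + 18 = 50

50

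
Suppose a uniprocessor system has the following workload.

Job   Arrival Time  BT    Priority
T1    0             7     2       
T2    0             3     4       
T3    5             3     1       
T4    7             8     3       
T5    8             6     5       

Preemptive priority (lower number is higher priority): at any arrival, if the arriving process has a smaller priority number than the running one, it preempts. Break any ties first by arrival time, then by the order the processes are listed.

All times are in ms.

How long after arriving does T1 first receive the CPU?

0

Gantt: | T1 0-5 | T3 5-8 | T1 8-10 | T4 10-18 | T2 18-21 | T5 21-27 |
Completion: T1=10  T2=21  T3=8  T4=18  T5=27
Response(T1) = first start − arrival = 0 − 0 = 0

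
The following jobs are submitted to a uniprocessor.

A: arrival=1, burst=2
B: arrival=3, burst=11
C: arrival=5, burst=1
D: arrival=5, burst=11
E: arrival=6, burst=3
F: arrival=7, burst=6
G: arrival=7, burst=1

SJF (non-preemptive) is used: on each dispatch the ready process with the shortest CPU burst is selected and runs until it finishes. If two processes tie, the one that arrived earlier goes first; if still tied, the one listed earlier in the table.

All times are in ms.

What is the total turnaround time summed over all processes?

Gantt: | idle 0-1 | A 1-3 | B 3-14 | C 14-15 | G 15-16 | E 16-19 | F 19-25 | D 25-36 |
Completion: A=3  B=14  C=15  D=36  E=19  F=25  G=16
Turnaround (C−A): A=2  B=11  C=10  D=31  E=13  F=18  G=9
Turnaround = completion − arrival: A=2, B=11, C=10, D=31, E=13, F=18, G=9
Total turnaround = 2 + 11 + 10 + 31 + 13 + 18 + 9 = 94

94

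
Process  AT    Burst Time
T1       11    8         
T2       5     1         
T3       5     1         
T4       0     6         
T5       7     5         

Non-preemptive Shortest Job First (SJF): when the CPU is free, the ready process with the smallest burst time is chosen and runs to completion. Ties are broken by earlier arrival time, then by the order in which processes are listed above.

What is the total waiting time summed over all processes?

6

Timeline: | T4 0-6 | T2 6-7 | T3 7-8 | T5 8-13 | T1 13-21 |
Completion: T1=21  T2=7  T3=8  T4=6  T5=13
Turnaround (C−A): T1=10  T2=2  T3=3  T4=6  T5=6
Waiting = turnaround − burst: T1=2, T2=1, T3=2, T4=0, T5=1
Total waiting = 2 + 1 + 2 + 0 + 1 = 6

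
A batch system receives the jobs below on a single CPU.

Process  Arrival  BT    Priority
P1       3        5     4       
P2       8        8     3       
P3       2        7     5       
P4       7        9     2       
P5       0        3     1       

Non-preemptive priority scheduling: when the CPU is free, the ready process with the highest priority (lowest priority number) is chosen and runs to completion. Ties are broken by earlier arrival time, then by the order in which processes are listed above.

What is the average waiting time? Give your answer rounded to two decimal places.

Timeline: | P5 0-3 | P1 3-8 | P4 8-17 | P2 17-25 | P3 25-32 |
Completion: P1=8  P2=25  P3=32  P4=17  P5=3
Waiting times: P1=0, P2=9, P3=23, P4=1, P5=0
Average waiting = (0+9+23+1+0) / 5 = 33/5 = 6.60

6.60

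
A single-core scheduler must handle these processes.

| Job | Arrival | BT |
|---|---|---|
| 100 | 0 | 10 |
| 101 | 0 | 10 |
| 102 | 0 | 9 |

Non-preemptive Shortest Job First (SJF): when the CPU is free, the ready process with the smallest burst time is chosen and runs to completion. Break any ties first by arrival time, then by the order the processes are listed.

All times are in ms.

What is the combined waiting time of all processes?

Gantt: | 102 0-9 | 100 9-19 | 101 19-29 |
Completion: 100=19  101=29  102=9
Turnaround (C−A): 100=19  101=29  102=9
Waiting = turnaround − burst: 100=9, 101=19, 102=0
Total waiting = 9 + 19 + 0 = 28

28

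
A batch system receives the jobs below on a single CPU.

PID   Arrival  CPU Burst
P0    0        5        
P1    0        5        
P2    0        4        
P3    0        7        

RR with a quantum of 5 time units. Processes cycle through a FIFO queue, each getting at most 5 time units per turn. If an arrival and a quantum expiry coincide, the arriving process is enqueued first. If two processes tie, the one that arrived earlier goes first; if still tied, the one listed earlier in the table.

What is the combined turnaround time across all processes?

Gantt: | P0 0-5 | P1 5-10 | P2 10-14 | P3 14-21 |
Completion: P0=5  P1=10  P2=14  P3=21
Turnaround (C−A): P0=5  P1=10  P2=14  P3=21
Turnaround = completion − arrival: P0=5, P1=10, P2=14, P3=21
Total turnaround = 5 + 10 + 14 + 21 = 50

50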